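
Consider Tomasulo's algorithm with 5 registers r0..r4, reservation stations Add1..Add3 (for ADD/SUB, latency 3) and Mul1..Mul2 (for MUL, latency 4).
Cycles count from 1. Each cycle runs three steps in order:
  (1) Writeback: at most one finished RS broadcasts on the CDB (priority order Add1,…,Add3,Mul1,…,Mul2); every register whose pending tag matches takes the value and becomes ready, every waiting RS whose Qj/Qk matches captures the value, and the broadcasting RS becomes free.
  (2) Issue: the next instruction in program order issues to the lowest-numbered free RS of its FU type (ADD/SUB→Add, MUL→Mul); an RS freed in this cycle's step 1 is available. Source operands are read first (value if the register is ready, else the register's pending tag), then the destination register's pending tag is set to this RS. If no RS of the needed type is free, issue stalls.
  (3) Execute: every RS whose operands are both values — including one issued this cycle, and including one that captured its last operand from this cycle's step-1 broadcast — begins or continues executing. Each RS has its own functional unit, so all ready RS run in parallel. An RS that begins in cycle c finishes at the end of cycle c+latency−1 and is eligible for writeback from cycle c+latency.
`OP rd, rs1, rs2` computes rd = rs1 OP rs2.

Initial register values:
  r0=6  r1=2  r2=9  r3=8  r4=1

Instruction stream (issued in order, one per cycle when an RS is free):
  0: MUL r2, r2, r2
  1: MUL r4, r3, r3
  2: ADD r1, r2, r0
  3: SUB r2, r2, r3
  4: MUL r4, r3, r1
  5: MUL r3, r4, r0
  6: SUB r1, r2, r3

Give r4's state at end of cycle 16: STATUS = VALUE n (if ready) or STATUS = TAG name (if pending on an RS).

STATUS = VALUE 696

cycle 1: issue MUL r2<-Mul1 // r0:6,r1:2,r2:Mul1,r3:8,r4:1
cycle 2: issue MUL r4<-Mul2 // r0:6,r1:2,r2:Mul1,r3:8,r4:Mul2
cycle 3: issue ADD r1<-Add1 // r0:6,r1:Add1,r2:Mul1,r3:8,r4:Mul2
cycle 4: issue SUB r2<-Add2 // r0:6,r1:Add1,r2:Add2,r3:8,r4:Mul2
cycle 5: CDB Mul1=81; issue MUL r4<-Mul1 // r0:6,r1:Add1,r2:Add2,r3:8,r4:Mul1
cycle 6: CDB Mul2=64; issue MUL r3<-Mul2 // r0:6,r1:Add1,r2:Add2,r3:Mul2,r4:Mul1
cycle 7: issue SUB r1<-Add3 // r0:6,r1:Add3,r2:Add2,r3:Mul2,r4:Mul1
cycle 8: CDB Add1=87 // r0:6,r1:Add3,r2:Add2,r3:Mul2,r4:Mul1
cycle 9: CDB Add2=73 // r0:6,r1:Add3,r2:73,r3:Mul2,r4:Mul1
cycle 10: - // r0:6,r1:Add3,r2:73,r3:Mul2,r4:Mul1
cycle 11: - // r0:6,r1:Add3,r2:73,r3:Mul2,r4:Mul1
cycle 12: CDB Mul1=696 // r0:6,r1:Add3,r2:73,r3:Mul2,r4:696
cycle 13: - // r0:6,r1:Add3,r2:73,r3:Mul2,r4:696
cycle 14: - // r0:6,r1:Add3,r2:73,r3:Mul2,r4:696
cycle 15: - // r0:6,r1:Add3,r2:73,r3:Mul2,r4:696
cycle 16: CDB Mul2=4176 // r0:6,r1:Add3,r2:73,r3:4176,r4:696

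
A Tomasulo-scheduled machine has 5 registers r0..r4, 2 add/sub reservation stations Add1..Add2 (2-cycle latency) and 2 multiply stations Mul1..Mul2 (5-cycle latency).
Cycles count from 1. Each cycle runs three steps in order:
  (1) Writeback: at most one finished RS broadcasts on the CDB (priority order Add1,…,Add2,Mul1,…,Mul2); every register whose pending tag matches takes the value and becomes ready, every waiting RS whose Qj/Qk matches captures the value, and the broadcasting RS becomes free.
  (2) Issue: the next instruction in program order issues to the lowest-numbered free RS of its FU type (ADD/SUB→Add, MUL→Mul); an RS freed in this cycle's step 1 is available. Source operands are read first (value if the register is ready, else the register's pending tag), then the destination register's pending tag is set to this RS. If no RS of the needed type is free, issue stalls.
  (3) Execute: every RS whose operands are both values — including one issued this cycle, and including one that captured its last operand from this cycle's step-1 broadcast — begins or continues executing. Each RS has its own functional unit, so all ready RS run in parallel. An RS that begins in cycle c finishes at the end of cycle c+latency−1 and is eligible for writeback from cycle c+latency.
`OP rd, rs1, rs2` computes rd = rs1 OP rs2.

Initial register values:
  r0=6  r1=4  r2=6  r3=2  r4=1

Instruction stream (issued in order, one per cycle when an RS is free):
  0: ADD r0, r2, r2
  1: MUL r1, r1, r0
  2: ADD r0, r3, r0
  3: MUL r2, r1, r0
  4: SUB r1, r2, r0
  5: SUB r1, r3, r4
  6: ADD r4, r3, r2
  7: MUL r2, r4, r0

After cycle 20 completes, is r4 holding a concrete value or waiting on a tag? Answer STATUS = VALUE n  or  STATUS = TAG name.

c1: issue ADD r0<-Add1 | r0:Add1,r1:4,r2:6,r3:2,r4:1
c2: issue MUL r1<-Mul1 | r0:Add1,r1:Mul1,r2:6,r3:2,r4:1
c3: CDB Add1=12; issue ADD r0<-Add1 | r0:Add1,r1:Mul1,r2:6,r3:2,r4:1
c4: issue MUL r2<-Mul2 | r0:Add1,r1:Mul1,r2:Mul2,r3:2,r4:1
c5: CDB Add1=14; issue SUB r1<-Add1 | r0:14,r1:Add1,r2:Mul2,r3:2,r4:1
c6: issue SUB r1<-Add2 | r0:14,r1:Add2,r2:Mul2,r3:2,r4:1
c7: stall | r0:14,r1:Add2,r2:Mul2,r3:2,r4:1
c8: CDB Add2=1; issue ADD r4<-Add2 | r0:14,r1:1,r2:Mul2,r3:2,r4:Add2
c9: CDB Mul1=48; issue MUL r2<-Mul1 | r0:14,r1:1,r2:Mul1,r3:2,r4:Add2
c10: - | r0:14,r1:1,r2:Mul1,r3:2,r4:Add2
c11: - | r0:14,r1:1,r2:Mul1,r3:2,r4:Add2
c12: - | r0:14,r1:1,r2:Mul1,r3:2,r4:Add2
c13: - | r0:14,r1:1,r2:Mul1,r3:2,r4:Add2
c14: CDB Mul2=672 | r0:14,r1:1,r2:Mul1,r3:2,r4:Add2
c15: - | r0:14,r1:1,r2:Mul1,r3:2,r4:Add2
c16: CDB Add1=658 | r0:14,r1:1,r2:Mul1,r3:2,r4:Add2
c17: CDB Add2=674 | r0:14,r1:1,r2:Mul1,r3:2,r4:674
c18: - | r0:14,r1:1,r2:Mul1,r3:2,r4:674
c19: - | r0:14,r1:1,r2:Mul1,r3:2,r4:674
c20: - | r0:14,r1:1,r2:Mul1,r3:2,r4:674

STATUS = VALUE 674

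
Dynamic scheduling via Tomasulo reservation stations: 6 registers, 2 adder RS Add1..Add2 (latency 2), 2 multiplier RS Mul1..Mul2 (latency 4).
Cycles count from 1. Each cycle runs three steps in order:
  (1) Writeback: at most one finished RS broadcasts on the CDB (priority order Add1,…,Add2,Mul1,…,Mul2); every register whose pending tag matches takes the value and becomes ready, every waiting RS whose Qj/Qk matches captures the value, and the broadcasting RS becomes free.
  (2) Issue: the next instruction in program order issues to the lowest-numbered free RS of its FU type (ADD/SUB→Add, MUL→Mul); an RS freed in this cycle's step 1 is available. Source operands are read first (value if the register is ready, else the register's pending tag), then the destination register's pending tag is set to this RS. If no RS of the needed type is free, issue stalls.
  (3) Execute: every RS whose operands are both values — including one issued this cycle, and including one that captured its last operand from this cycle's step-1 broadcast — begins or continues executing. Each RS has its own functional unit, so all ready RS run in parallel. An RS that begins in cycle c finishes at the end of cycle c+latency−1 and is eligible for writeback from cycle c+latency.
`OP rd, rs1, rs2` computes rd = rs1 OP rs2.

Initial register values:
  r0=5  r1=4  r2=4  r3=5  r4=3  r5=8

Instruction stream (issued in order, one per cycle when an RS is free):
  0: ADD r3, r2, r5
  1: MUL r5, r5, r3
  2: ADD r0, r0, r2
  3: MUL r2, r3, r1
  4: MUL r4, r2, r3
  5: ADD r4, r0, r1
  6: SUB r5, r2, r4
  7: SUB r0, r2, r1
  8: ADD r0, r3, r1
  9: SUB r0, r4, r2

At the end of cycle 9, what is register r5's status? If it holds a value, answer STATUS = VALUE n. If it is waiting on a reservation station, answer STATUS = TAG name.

c1: issue ADD r3<-Add1 | r0:5,r1:4,r2:4,r3:Add1,r4:3,r5:8
c2: issue MUL r5<-Mul1 | r0:5,r1:4,r2:4,r3:Add1,r4:3,r5:Mul1
c3: CDB Add1=12; issue ADD r0<-Add1 | r0:Add1,r1:4,r2:4,r3:12,r4:3,r5:Mul1
c4: issue MUL r2<-Mul2 | r0:Add1,r1:4,r2:Mul2,r3:12,r4:3,r5:Mul1
c5: CDB Add1=9; stall | r0:9,r1:4,r2:Mul2,r3:12,r4:3,r5:Mul1
c6: stall | r0:9,r1:4,r2:Mul2,r3:12,r4:3,r5:Mul1
c7: CDB Mul1=96; issue MUL r4<-Mul1 | r0:9,r1:4,r2:Mul2,r3:12,r4:Mul1,r5:96
c8: CDB Mul2=48; issue ADD r4<-Add1 | r0:9,r1:4,r2:48,r3:12,r4:Add1,r5:96
c9: issue SUB r5<-Add2 | r0:9,r1:4,r2:48,r3:12,r4:Add1,r5:Add2

STATUS = TAG Add2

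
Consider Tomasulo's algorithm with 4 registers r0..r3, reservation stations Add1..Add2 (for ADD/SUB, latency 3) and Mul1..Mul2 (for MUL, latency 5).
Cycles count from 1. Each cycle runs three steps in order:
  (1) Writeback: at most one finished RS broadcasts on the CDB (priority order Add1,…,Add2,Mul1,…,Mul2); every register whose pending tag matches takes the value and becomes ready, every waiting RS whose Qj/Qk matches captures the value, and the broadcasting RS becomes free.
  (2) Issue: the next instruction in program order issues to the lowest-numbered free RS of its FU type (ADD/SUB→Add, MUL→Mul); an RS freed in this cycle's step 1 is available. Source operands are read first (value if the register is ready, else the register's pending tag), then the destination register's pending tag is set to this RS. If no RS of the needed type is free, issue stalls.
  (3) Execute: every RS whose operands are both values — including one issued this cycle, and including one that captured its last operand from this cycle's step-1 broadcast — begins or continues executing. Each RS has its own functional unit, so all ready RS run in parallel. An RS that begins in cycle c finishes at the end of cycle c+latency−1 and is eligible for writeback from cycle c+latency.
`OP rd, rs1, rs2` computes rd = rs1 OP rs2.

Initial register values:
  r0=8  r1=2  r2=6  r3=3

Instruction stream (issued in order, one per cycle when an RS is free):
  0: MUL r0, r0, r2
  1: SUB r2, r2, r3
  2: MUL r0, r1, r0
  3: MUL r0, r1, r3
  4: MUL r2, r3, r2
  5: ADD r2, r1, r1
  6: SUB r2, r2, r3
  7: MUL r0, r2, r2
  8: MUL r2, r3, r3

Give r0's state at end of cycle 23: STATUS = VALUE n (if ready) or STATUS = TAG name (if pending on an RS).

cycle 1: issue MUL r0<-Mul1 // r0:Mul1,r1:2,r2:6,r3:3
cycle 2: issue SUB r2<-Add1 // r0:Mul1,r1:2,r2:Add1,r3:3
cycle 3: issue MUL r0<-Mul2 // r0:Mul2,r1:2,r2:Add1,r3:3
cycle 4: stall // r0:Mul2,r1:2,r2:Add1,r3:3
cycle 5: CDB Add1=3; stall // r0:Mul2,r1:2,r2:3,r3:3
cycle 6: CDB Mul1=48; issue MUL r0<-Mul1 // r0:Mul1,r1:2,r2:3,r3:3
cycle 7: stall // r0:Mul1,r1:2,r2:3,r3:3
cycle 8: stall // r0:Mul1,r1:2,r2:3,r3:3
cycle 9: stall // r0:Mul1,r1:2,r2:3,r3:3
cycle 10: stall // r0:Mul1,r1:2,r2:3,r3:3
cycle 11: CDB Mul1=6; issue MUL r2<-Mul1 // r0:6,r1:2,r2:Mul1,r3:3
cycle 12: CDB Mul2=96; issue ADD r2<-Add1 // r0:6,r1:2,r2:Add1,r3:3
cycle 13: issue SUB r2<-Add2 // r0:6,r1:2,r2:Add2,r3:3
cycle 14: issue MUL r0<-Mul2 // r0:Mul2,r1:2,r2:Add2,r3:3
cycle 15: CDB Add1=4; stall // r0:Mul2,r1:2,r2:Add2,r3:3
cycle 16: CDB Mul1=9; issue MUL r2<-Mul1 // r0:Mul2,r1:2,r2:Mul1,r3:3
cycle 17: - // r0:Mul2,r1:2,r2:Mul1,r3:3
cycle 18: CDB Add2=1 // r0:Mul2,r1:2,r2:Mul1,r3:3
cycle 19: - // r0:Mul2,r1:2,r2:Mul1,r3:3
cycle 20: - // r0:Mul2,r1:2,r2:Mul1,r3:3
cycle 21: CDB Mul1=9 // r0:Mul2,r1:2,r2:9,r3:3
cycle 22: - // r0:Mul2,r1:2,r2:9,r3:3
cycle 23: CDB Mul2=1 // r0:1,r1:2,r2:9,r3:3

STATUS = VALUE 1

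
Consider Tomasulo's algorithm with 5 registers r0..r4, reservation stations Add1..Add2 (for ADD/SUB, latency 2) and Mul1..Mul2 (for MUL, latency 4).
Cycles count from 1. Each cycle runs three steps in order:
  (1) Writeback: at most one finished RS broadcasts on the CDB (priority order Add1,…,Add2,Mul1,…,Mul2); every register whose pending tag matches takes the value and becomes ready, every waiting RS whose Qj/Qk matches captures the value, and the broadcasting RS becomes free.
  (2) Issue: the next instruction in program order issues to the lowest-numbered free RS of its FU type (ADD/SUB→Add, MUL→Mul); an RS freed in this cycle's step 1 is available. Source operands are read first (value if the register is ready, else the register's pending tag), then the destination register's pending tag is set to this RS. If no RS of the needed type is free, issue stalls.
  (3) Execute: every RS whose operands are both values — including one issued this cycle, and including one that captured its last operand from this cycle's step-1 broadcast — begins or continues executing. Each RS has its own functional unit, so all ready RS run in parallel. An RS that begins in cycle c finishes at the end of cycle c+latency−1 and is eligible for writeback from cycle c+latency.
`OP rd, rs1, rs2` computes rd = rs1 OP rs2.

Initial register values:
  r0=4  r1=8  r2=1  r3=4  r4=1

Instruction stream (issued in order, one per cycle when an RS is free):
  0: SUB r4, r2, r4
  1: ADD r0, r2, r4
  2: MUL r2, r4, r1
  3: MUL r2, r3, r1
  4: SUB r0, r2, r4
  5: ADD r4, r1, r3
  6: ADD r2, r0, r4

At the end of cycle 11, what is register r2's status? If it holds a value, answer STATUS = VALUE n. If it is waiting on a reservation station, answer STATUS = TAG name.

STATUS = TAG Add2

cycle 1: issue SUB r4<-Add1 // r0:4,r1:8,r2:1,r3:4,r4:Add1
cycle 2: issue ADD r0<-Add2 // r0:Add2,r1:8,r2:1,r3:4,r4:Add1
cycle 3: CDB Add1=0; issue MUL r2<-Mul1 // r0:Add2,r1:8,r2:Mul1,r3:4,r4:0
cycle 4: issue MUL r2<-Mul2 // r0:Add2,r1:8,r2:Mul2,r3:4,r4:0
cycle 5: CDB Add2=1; issue SUB r0<-Add1 // r0:Add1,r1:8,r2:Mul2,r3:4,r4:0
cycle 6: issue ADD r4<-Add2 // r0:Add1,r1:8,r2:Mul2,r3:4,r4:Add2
cycle 7: CDB Mul1=0; stall // r0:Add1,r1:8,r2:Mul2,r3:4,r4:Add2
cycle 8: CDB Add2=12; issue ADD r2<-Add2 // r0:Add1,r1:8,r2:Add2,r3:4,r4:12
cycle 9: CDB Mul2=32 // r0:Add1,r1:8,r2:Add2,r3:4,r4:12
cycle 10: - // r0:Add1,r1:8,r2:Add2,r3:4,r4:12
cycle 11: CDB Add1=32 // r0:32,r1:8,r2:Add2,r3:4,r4:12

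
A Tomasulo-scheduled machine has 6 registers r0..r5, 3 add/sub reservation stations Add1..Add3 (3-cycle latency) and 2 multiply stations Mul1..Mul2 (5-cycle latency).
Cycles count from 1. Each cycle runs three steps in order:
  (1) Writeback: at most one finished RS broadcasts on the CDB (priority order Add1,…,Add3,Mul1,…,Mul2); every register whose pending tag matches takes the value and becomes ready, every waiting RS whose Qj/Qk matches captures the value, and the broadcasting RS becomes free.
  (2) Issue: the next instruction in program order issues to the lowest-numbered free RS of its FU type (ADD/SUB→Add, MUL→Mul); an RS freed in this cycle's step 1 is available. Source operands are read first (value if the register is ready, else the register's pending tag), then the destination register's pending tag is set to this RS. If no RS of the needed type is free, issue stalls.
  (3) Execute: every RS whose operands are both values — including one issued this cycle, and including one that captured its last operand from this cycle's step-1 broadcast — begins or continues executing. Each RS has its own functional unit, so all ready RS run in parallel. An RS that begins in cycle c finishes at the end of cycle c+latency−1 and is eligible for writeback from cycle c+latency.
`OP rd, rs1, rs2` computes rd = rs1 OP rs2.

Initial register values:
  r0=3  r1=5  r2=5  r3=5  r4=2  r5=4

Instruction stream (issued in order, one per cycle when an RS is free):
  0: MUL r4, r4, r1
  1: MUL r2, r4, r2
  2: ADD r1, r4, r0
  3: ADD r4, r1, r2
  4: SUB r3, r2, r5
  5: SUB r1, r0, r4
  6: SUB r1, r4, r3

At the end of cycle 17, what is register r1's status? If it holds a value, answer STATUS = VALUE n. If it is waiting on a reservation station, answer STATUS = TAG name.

STATUS = TAG Add2

  c1: issue MUL r4<-Mul1  regs: r0:3,r1:5,r2:5,r3:5,r4:Mul1,r5:4
  c2: issue MUL r2<-Mul2  regs: r0:3,r1:5,r2:Mul2,r3:5,r4:Mul1,r5:4
  c3: issue ADD r1<-Add1  regs: r0:3,r1:Add1,r2:Mul2,r3:5,r4:Mul1,r5:4
  c4: issue ADD r4<-Add2  regs: r0:3,r1:Add1,r2:Mul2,r3:5,r4:Add2,r5:4
  c5: issue SUB r3<-Add3  regs: r0:3,r1:Add1,r2:Mul2,r3:Add3,r4:Add2,r5:4
  c6: CDB Mul1=10; stall  regs: r0:3,r1:Add1,r2:Mul2,r3:Add3,r4:Add2,r5:4
  c7: stall  regs: r0:3,r1:Add1,r2:Mul2,r3:Add3,r4:Add2,r5:4
  c8: stall  regs: r0:3,r1:Add1,r2:Mul2,r3:Add3,r4:Add2,r5:4
  c9: CDB Add1=13; issue SUB r1<-Add1  regs: r0:3,r1:Add1,r2:Mul2,r3:Add3,r4:Add2,r5:4
  c10: stall  regs: r0:3,r1:Add1,r2:Mul2,r3:Add3,r4:Add2,r5:4
  c11: CDB Mul2=50; stall  regs: r0:3,r1:Add1,r2:50,r3:Add3,r4:Add2,r5:4
  c12: stall  regs: r0:3,r1:Add1,r2:50,r3:Add3,r4:Add2,r5:4
  c13: stall  regs: r0:3,r1:Add1,r2:50,r3:Add3,r4:Add2,r5:4
  c14: CDB Add2=63; issue SUB r1<-Add2  regs: r0:3,r1:Add2,r2:50,r3:Add3,r4:63,r5:4
  c15: CDB Add3=46  regs: r0:3,r1:Add2,r2:50,r3:46,r4:63,r5:4
  c16: -  regs: r0:3,r1:Add2,r2:50,r3:46,r4:63,r5:4
  c17: CDB Add1=-60  regs: r0:3,r1:Add2,r2:50,r3:46,r4:63,r5:4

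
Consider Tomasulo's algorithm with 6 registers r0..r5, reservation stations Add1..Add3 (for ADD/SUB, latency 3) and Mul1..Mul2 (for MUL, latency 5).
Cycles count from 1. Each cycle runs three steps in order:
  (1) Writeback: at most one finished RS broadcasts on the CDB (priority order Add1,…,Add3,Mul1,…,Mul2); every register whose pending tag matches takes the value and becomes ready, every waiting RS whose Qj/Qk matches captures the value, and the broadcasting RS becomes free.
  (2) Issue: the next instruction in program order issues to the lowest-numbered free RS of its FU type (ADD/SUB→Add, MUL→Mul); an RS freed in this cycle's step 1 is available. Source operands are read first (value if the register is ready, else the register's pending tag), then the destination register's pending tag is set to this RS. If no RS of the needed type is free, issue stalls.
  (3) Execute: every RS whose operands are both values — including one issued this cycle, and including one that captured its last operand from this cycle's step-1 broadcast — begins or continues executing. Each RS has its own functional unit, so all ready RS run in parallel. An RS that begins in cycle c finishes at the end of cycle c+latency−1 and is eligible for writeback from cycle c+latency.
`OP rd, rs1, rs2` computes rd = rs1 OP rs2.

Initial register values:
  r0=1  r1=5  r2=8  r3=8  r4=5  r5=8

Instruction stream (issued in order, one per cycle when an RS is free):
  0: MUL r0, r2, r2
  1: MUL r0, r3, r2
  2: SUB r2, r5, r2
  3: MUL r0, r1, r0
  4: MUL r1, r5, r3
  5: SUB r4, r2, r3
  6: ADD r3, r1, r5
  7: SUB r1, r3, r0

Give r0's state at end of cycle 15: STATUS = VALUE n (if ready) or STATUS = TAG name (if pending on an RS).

  c1: issue MUL r0<-Mul1  regs: r0:Mul1,r1:5,r2:8,r3:8,r4:5,r5:8
  c2: issue MUL r0<-Mul2  regs: r0:Mul2,r1:5,r2:8,r3:8,r4:5,r5:8
  c3: issue SUB r2<-Add1  regs: r0:Mul2,r1:5,r2:Add1,r3:8,r4:5,r5:8
  c4: stall  regs: r0:Mul2,r1:5,r2:Add1,r3:8,r4:5,r5:8
  c5: stall  regs: r0:Mul2,r1:5,r2:Add1,r3:8,r4:5,r5:8
  c6: CDB Add1=0; stall  regs: r0:Mul2,r1:5,r2:0,r3:8,r4:5,r5:8
  c7: CDB Mul1=64; issue MUL r0<-Mul1  regs: r0:Mul1,r1:5,r2:0,r3:8,r4:5,r5:8
  c8: CDB Mul2=64; issue MUL r1<-Mul2  regs: r0:Mul1,r1:Mul2,r2:0,r3:8,r4:5,r5:8
  c9: issue SUB r4<-Add1  regs: r0:Mul1,r1:Mul2,r2:0,r3:8,r4:Add1,r5:8
  c10: issue ADD r3<-Add2  regs: r0:Mul1,r1:Mul2,r2:0,r3:Add2,r4:Add1,r5:8
  c11: issue SUB r1<-Add3  regs: r0:Mul1,r1:Add3,r2:0,r3:Add2,r4:Add1,r5:8
  c12: CDB Add1=-8  regs: r0:Mul1,r1:Add3,r2:0,r3:Add2,r4:-8,r5:8
  c13: CDB Mul1=320  regs: r0:320,r1:Add3,r2:0,r3:Add2,r4:-8,r5:8
  c14: CDB Mul2=64  regs: r0:320,r1:Add3,r2:0,r3:Add2,r4:-8,r5:8
  c15: -  regs: r0:320,r1:Add3,r2:0,r3:Add2,r4:-8,r5:8

STATUS = VALUE 320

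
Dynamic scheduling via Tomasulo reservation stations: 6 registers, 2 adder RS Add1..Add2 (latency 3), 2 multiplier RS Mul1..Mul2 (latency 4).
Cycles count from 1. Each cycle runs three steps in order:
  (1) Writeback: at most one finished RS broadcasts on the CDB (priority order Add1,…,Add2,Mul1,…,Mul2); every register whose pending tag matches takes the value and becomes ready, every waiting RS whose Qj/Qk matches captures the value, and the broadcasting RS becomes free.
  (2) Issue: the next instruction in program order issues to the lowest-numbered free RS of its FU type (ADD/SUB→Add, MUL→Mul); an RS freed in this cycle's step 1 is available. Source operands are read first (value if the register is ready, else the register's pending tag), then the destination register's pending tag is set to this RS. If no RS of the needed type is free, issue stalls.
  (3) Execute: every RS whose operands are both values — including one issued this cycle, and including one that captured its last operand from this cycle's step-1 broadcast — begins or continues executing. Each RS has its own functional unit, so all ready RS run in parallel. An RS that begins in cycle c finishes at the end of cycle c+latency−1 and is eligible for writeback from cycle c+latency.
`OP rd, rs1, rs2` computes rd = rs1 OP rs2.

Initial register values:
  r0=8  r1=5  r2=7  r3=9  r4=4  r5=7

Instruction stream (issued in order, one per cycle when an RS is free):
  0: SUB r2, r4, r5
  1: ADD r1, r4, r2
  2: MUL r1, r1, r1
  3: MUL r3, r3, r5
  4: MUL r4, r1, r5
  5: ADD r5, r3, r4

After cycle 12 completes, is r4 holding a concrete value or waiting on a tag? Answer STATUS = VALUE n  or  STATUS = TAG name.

STATUS = TAG Mul2

  c1: issue SUB r2<-Add1  regs: r0:8,r1:5,r2:Add1,r3:9,r4:4,r5:7
  c2: issue ADD r1<-Add2  regs: r0:8,r1:Add2,r2:Add1,r3:9,r4:4,r5:7
  c3: issue MUL r1<-Mul1  regs: r0:8,r1:Mul1,r2:Add1,r3:9,r4:4,r5:7
  c4: CDB Add1=-3; issue MUL r3<-Mul2  regs: r0:8,r1:Mul1,r2:-3,r3:Mul2,r4:4,r5:7
  c5: stall  regs: r0:8,r1:Mul1,r2:-3,r3:Mul2,r4:4,r5:7
  c6: stall  regs: r0:8,r1:Mul1,r2:-3,r3:Mul2,r4:4,r5:7
  c7: CDB Add2=1; stall  regs: r0:8,r1:Mul1,r2:-3,r3:Mul2,r4:4,r5:7
  c8: CDB Mul2=63; issue MUL r4<-Mul2  regs: r0:8,r1:Mul1,r2:-3,r3:63,r4:Mul2,r5:7
  c9: issue ADD r5<-Add1  regs: r0:8,r1:Mul1,r2:-3,r3:63,r4:Mul2,r5:Add1
  c10: -  regs: r0:8,r1:Mul1,r2:-3,r3:63,r4:Mul2,r5:Add1
  c11: CDB Mul1=1  regs: r0:8,r1:1,r2:-3,r3:63,r4:Mul2,r5:Add1
  c12: -  regs: r0:8,r1:1,r2:-3,r3:63,r4:Mul2,r5:Add1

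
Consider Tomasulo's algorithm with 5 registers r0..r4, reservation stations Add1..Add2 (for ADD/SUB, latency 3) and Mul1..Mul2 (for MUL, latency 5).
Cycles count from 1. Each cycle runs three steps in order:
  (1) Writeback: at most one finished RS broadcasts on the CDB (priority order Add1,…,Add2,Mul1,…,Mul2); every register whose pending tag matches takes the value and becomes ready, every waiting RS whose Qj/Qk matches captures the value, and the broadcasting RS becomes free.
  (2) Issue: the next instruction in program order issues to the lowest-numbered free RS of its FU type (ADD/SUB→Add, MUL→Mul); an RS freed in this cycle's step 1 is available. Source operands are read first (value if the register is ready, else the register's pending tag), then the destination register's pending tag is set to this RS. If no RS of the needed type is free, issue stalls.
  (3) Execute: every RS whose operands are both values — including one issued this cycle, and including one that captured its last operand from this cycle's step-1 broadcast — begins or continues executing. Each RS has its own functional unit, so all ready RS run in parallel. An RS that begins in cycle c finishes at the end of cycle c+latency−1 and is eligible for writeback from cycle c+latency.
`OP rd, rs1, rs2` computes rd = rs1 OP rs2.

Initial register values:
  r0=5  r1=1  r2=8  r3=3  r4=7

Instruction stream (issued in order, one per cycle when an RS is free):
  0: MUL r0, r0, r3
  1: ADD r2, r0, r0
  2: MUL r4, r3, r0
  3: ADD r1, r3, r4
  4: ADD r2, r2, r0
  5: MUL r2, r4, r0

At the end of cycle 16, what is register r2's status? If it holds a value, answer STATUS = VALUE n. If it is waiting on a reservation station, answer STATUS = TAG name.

STATUS = VALUE 675

c1: issue MUL r0<-Mul1 | r0:Mul1,r1:1,r2:8,r3:3,r4:7
c2: issue ADD r2<-Add1 | r0:Mul1,r1:1,r2:Add1,r3:3,r4:7
c3: issue MUL r4<-Mul2 | r0:Mul1,r1:1,r2:Add1,r3:3,r4:Mul2
c4: issue ADD r1<-Add2 | r0:Mul1,r1:Add2,r2:Add1,r3:3,r4:Mul2
c5: stall | r0:Mul1,r1:Add2,r2:Add1,r3:3,r4:Mul2
c6: CDB Mul1=15; stall | r0:15,r1:Add2,r2:Add1,r3:3,r4:Mul2
c7: stall | r0:15,r1:Add2,r2:Add1,r3:3,r4:Mul2
c8: stall | r0:15,r1:Add2,r2:Add1,r3:3,r4:Mul2
c9: CDB Add1=30; issue ADD r2<-Add1 | r0:15,r1:Add2,r2:Add1,r3:3,r4:Mul2
c10: issue MUL r2<-Mul1 | r0:15,r1:Add2,r2:Mul1,r3:3,r4:Mul2
c11: CDB Mul2=45 | r0:15,r1:Add2,r2:Mul1,r3:3,r4:45
c12: CDB Add1=45 | r0:15,r1:Add2,r2:Mul1,r3:3,r4:45
c13: - | r0:15,r1:Add2,r2:Mul1,r3:3,r4:45
c14: CDB Add2=48 | r0:15,r1:48,r2:Mul1,r3:3,r4:45
c15: - | r0:15,r1:48,r2:Mul1,r3:3,r4:45
c16: CDB Mul1=675 | r0:15,r1:48,r2:675,r3:3,r4:45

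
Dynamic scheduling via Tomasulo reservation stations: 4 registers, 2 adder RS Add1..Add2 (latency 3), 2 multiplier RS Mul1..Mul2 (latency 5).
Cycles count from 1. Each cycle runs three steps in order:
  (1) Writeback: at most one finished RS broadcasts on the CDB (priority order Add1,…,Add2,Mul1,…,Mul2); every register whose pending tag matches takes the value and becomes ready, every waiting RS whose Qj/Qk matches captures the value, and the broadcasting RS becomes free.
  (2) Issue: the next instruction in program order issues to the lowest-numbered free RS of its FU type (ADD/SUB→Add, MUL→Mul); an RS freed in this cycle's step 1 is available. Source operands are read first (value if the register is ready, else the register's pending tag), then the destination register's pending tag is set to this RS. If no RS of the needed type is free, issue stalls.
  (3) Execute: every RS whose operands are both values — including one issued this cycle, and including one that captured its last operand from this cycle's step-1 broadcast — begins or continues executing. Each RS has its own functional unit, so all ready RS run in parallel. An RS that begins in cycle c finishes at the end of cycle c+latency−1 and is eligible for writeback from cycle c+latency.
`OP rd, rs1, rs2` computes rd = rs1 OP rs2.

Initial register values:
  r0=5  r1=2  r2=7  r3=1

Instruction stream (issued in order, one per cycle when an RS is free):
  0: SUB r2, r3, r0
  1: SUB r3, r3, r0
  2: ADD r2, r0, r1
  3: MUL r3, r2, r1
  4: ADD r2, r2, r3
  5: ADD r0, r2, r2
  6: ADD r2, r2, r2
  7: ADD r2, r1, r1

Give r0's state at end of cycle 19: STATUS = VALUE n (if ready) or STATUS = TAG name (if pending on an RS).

STATUS = VALUE 42

cycle 1: issue SUB r2<-Add1 // r0:5,r1:2,r2:Add1,r3:1
cycle 2: issue SUB r3<-Add2 // r0:5,r1:2,r2:Add1,r3:Add2
cycle 3: stall // r0:5,r1:2,r2:Add1,r3:Add2
cycle 4: CDB Add1=-4; issue ADD r2<-Add1 // r0:5,r1:2,r2:Add1,r3:Add2
cycle 5: CDB Add2=-4; issue MUL r3<-Mul1 // r0:5,r1:2,r2:Add1,r3:Mul1
cycle 6: issue ADD r2<-Add2 // r0:5,r1:2,r2:Add2,r3:Mul1
cycle 7: CDB Add1=7; issue ADD r0<-Add1 // r0:Add1,r1:2,r2:Add2,r3:Mul1
cycle 8: stall // r0:Add1,r1:2,r2:Add2,r3:Mul1
cycle 9: stall // r0:Add1,r1:2,r2:Add2,r3:Mul1
cycle 10: stall // r0:Add1,r1:2,r2:Add2,r3:Mul1
cycle 11: stall // r0:Add1,r1:2,r2:Add2,r3:Mul1
cycle 12: CDB Mul1=14; stall // r0:Add1,r1:2,r2:Add2,r3:14
cycle 13: stall // r0:Add1,r1:2,r2:Add2,r3:14
cycle 14: stall // r0:Add1,r1:2,r2:Add2,r3:14
cycle 15: CDB Add2=21; issue ADD r2<-Add2 // r0:Add1,r1:2,r2:Add2,r3:14
cycle 16: stall // r0:Add1,r1:2,r2:Add2,r3:14
cycle 17: stall // r0:Add1,r1:2,r2:Add2,r3:14
cycle 18: CDB Add1=42; issue ADD r2<-Add1 // r0:42,r1:2,r2:Add1,r3:14
cycle 19: CDB Add2=42 // r0:42,r1:2,r2:Add1,r3:14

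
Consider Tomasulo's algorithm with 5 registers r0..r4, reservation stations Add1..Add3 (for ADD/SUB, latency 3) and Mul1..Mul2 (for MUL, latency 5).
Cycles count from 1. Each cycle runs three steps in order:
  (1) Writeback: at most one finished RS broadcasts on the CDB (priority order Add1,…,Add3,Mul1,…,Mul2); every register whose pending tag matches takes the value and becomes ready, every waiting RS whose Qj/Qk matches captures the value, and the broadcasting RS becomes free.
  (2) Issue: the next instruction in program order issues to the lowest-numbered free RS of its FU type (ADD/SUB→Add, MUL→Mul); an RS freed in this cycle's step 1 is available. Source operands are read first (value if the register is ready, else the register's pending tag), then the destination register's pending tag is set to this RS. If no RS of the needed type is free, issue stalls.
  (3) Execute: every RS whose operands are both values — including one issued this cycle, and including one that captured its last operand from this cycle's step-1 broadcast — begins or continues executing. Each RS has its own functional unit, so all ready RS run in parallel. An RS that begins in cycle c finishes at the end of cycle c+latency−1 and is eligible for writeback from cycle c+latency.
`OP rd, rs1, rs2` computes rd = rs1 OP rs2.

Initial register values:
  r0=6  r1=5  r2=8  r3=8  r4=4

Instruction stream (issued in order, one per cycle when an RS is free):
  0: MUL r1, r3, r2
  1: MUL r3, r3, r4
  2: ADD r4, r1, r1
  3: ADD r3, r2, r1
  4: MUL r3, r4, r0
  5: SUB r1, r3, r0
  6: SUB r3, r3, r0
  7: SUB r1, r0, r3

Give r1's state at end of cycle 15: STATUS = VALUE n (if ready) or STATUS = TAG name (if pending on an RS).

STATUS = TAG Add2

cycle 1: issue MUL r1<-Mul1 // r0:6,r1:Mul1,r2:8,r3:8,r4:4
cycle 2: issue MUL r3<-Mul2 // r0:6,r1:Mul1,r2:8,r3:Mul2,r4:4
cycle 3: issue ADD r4<-Add1 // r0:6,r1:Mul1,r2:8,r3:Mul2,r4:Add1
cycle 4: issue ADD r3<-Add2 // r0:6,r1:Mul1,r2:8,r3:Add2,r4:Add1
cycle 5: stall // r0:6,r1:Mul1,r2:8,r3:Add2,r4:Add1
cycle 6: CDB Mul1=64; issue MUL r3<-Mul1 // r0:6,r1:64,r2:8,r3:Mul1,r4:Add1
cycle 7: CDB Mul2=32; issue SUB r1<-Add3 // r0:6,r1:Add3,r2:8,r3:Mul1,r4:Add1
cycle 8: stall // r0:6,r1:Add3,r2:8,r3:Mul1,r4:Add1
cycle 9: CDB Add1=128; issue SUB r3<-Add1 // r0:6,r1:Add3,r2:8,r3:Add1,r4:128
cycle 10: CDB Add2=72; issue SUB r1<-Add2 // r0:6,r1:Add2,r2:8,r3:Add1,r4:128
cycle 11: - // r0:6,r1:Add2,r2:8,r3:Add1,r4:128
cycle 12: - // r0:6,r1:Add2,r2:8,r3:Add1,r4:128
cycle 13: - // r0:6,r1:Add2,r2:8,r3:Add1,r4:128
cycle 14: CDB Mul1=768 // r0:6,r1:Add2,r2:8,r3:Add1,r4:128
cycle 15: - // r0:6,r1:Add2,r2:8,r3:Add1,r4:128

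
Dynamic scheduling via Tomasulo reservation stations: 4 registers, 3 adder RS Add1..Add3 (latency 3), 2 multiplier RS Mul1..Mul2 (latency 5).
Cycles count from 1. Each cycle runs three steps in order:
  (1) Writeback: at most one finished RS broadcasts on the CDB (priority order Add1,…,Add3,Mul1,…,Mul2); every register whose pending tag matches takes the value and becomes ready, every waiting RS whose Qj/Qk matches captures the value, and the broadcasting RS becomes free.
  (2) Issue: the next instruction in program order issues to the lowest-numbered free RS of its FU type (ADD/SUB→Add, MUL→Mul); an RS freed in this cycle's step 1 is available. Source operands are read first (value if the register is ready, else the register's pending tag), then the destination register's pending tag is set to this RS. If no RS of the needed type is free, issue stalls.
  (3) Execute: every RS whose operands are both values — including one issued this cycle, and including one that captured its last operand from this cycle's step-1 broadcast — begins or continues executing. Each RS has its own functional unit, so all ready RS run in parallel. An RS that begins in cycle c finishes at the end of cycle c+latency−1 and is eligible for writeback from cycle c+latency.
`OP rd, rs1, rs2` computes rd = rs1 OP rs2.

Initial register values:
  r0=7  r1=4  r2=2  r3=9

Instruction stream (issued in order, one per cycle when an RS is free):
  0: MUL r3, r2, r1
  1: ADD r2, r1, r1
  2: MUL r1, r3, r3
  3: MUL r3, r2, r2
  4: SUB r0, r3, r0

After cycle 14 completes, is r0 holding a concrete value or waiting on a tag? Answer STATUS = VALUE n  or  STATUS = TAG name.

STATUS = VALUE 57

c1: issue MUL r3<-Mul1 | r0:7,r1:4,r2:2,r3:Mul1
c2: issue ADD r2<-Add1 | r0:7,r1:4,r2:Add1,r3:Mul1
c3: issue MUL r1<-Mul2 | r0:7,r1:Mul2,r2:Add1,r3:Mul1
c4: stall | r0:7,r1:Mul2,r2:Add1,r3:Mul1
c5: CDB Add1=8; stall | r0:7,r1:Mul2,r2:8,r3:Mul1
c6: CDB Mul1=8; issue MUL r3<-Mul1 | r0:7,r1:Mul2,r2:8,r3:Mul1
c7: issue SUB r0<-Add1 | r0:Add1,r1:Mul2,r2:8,r3:Mul1
c8: - | r0:Add1,r1:Mul2,r2:8,r3:Mul1
c9: - | r0:Add1,r1:Mul2,r2:8,r3:Mul1
c10: - | r0:Add1,r1:Mul2,r2:8,r3:Mul1
c11: CDB Mul1=64 | r0:Add1,r1:Mul2,r2:8,r3:64
c12: CDB Mul2=64 | r0:Add1,r1:64,r2:8,r3:64
c13: - | r0:Add1,r1:64,r2:8,r3:64
c14: CDB Add1=57 | r0:57,r1:64,r2:8,r3:64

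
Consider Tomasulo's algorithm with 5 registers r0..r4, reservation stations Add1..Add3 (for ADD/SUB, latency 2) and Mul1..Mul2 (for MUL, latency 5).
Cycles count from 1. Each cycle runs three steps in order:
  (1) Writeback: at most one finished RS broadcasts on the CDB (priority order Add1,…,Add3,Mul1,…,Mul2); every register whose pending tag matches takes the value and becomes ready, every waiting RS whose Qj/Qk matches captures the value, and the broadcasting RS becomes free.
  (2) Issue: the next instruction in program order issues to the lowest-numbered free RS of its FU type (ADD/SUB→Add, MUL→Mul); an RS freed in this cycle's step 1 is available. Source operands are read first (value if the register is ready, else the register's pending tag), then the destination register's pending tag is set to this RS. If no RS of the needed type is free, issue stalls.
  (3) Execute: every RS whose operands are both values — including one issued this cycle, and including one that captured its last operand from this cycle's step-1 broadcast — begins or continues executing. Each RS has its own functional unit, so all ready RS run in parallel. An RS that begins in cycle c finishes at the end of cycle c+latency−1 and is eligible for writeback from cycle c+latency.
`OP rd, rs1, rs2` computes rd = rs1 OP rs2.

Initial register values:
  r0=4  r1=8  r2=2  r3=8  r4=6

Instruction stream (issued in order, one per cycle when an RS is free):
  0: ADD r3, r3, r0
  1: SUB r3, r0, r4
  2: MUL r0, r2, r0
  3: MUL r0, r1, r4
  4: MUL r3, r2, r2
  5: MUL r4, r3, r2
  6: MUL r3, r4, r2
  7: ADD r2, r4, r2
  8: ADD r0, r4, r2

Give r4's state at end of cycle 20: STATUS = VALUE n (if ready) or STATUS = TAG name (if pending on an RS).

STATUS = VALUE 8

cycle 1: issue ADD r3<-Add1 // r0:4,r1:8,r2:2,r3:Add1,r4:6
cycle 2: issue SUB r3<-Add2 // r0:4,r1:8,r2:2,r3:Add2,r4:6
cycle 3: CDB Add1=12; issue MUL r0<-Mul1 // r0:Mul1,r1:8,r2:2,r3:Add2,r4:6
cycle 4: CDB Add2=-2; issue MUL r0<-Mul2 // r0:Mul2,r1:8,r2:2,r3:-2,r4:6
cycle 5: stall // r0:Mul2,r1:8,r2:2,r3:-2,r4:6
cycle 6: stall // r0:Mul2,r1:8,r2:2,r3:-2,r4:6
cycle 7: stall // r0:Mul2,r1:8,r2:2,r3:-2,r4:6
cycle 8: CDB Mul1=8; issue MUL r3<-Mul1 // r0:Mul2,r1:8,r2:2,r3:Mul1,r4:6
cycle 9: CDB Mul2=48; issue MUL r4<-Mul2 // r0:48,r1:8,r2:2,r3:Mul1,r4:Mul2
cycle 10: stall // r0:48,r1:8,r2:2,r3:Mul1,r4:Mul2
cycle 11: stall // r0:48,r1:8,r2:2,r3:Mul1,r4:Mul2
cycle 12: stall // r0:48,r1:8,r2:2,r3:Mul1,r4:Mul2
cycle 13: CDB Mul1=4; issue MUL r3<-Mul1 // r0:48,r1:8,r2:2,r3:Mul1,r4:Mul2
cycle 14: issue ADD r2<-Add1 // r0:48,r1:8,r2:Add1,r3:Mul1,r4:Mul2
cycle 15: issue ADD r0<-Add2 // r0:Add2,r1:8,r2:Add1,r3:Mul1,r4:Mul2
cycle 16: - // r0:Add2,r1:8,r2:Add1,r3:Mul1,r4:Mul2
cycle 17: - // r0:Add2,r1:8,r2:Add1,r3:Mul1,r4:Mul2
cycle 18: CDB Mul2=8 // r0:Add2,r1:8,r2:Add1,r3:Mul1,r4:8
cycle 19: - // r0:Add2,r1:8,r2:Add1,r3:Mul1,r4:8
cycle 20: CDB Add1=10 // r0:Add2,r1:8,r2:10,r3:Mul1,r4:8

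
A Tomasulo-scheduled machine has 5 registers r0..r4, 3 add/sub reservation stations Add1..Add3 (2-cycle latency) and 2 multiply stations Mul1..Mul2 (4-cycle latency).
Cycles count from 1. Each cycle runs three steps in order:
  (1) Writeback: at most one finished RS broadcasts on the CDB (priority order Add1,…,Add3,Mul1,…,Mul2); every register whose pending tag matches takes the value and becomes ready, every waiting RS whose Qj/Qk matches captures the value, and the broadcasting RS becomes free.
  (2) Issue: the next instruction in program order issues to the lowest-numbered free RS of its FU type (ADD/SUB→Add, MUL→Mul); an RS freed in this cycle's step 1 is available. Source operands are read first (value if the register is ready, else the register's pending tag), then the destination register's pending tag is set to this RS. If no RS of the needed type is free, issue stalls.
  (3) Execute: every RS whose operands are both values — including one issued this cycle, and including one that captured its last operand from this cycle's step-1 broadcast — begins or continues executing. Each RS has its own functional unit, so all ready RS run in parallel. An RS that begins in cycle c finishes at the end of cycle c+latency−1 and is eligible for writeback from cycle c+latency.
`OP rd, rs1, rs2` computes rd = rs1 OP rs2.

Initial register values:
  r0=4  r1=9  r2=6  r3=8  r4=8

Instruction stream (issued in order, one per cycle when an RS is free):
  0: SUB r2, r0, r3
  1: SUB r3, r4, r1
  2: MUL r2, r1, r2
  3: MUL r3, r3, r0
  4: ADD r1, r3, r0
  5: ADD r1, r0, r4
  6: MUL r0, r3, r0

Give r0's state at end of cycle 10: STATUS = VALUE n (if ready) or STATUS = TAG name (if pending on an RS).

STATUS = TAG Mul1

cycle 1: issue SUB r2<-Add1 // r0:4,r1:9,r2:Add1,r3:8,r4:8
cycle 2: issue SUB r3<-Add2 // r0:4,r1:9,r2:Add1,r3:Add2,r4:8
cycle 3: CDB Add1=-4; issue MUL r2<-Mul1 // r0:4,r1:9,r2:Mul1,r3:Add2,r4:8
cycle 4: CDB Add2=-1; issue MUL r3<-Mul2 // r0:4,r1:9,r2:Mul1,r3:Mul2,r4:8
cycle 5: issue ADD r1<-Add1 // r0:4,r1:Add1,r2:Mul1,r3:Mul2,r4:8
cycle 6: issue ADD r1<-Add2 // r0:4,r1:Add2,r2:Mul1,r3:Mul2,r4:8
cycle 7: CDB Mul1=-36; issue MUL r0<-Mul1 // r0:Mul1,r1:Add2,r2:-36,r3:Mul2,r4:8
cycle 8: CDB Add2=12 // r0:Mul1,r1:12,r2:-36,r3:Mul2,r4:8
cycle 9: CDB Mul2=-4 // r0:Mul1,r1:12,r2:-36,r3:-4,r4:8
cycle 10: - // r0:Mul1,r1:12,r2:-36,r3:-4,r4:8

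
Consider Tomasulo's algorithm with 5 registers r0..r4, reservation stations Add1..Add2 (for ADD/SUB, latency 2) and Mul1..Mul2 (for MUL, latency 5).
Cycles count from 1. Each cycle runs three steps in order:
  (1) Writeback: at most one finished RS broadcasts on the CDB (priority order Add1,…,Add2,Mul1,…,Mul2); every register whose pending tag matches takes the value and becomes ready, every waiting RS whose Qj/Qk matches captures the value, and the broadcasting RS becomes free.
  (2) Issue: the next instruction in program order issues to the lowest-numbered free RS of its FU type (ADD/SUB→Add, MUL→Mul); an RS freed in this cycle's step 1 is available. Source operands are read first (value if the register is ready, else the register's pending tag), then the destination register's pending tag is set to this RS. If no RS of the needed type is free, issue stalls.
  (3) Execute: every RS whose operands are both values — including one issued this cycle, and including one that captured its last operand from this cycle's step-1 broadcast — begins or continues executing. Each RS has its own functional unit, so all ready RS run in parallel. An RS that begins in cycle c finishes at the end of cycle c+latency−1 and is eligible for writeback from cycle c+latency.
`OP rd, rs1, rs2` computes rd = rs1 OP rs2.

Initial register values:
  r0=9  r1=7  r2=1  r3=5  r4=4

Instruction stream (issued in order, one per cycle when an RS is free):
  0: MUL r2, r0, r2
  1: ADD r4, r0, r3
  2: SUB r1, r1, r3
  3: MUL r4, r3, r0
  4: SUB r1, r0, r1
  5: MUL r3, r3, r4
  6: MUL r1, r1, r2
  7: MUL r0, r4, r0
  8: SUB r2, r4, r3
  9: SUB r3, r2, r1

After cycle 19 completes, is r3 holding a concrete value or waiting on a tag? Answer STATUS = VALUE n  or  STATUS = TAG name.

c1: issue MUL r2<-Mul1 | r0:9,r1:7,r2:Mul1,r3:5,r4:4
c2: issue ADD r4<-Add1 | r0:9,r1:7,r2:Mul1,r3:5,r4:Add1
c3: issue SUB r1<-Add2 | r0:9,r1:Add2,r2:Mul1,r3:5,r4:Add1
c4: CDB Add1=14; issue MUL r4<-Mul2 | r0:9,r1:Add2,r2:Mul1,r3:5,r4:Mul2
c5: CDB Add2=2; issue SUB r1<-Add1 | r0:9,r1:Add1,r2:Mul1,r3:5,r4:Mul2
c6: CDB Mul1=9; issue MUL r3<-Mul1 | r0:9,r1:Add1,r2:9,r3:Mul1,r4:Mul2
c7: CDB Add1=7; stall | r0:9,r1:7,r2:9,r3:Mul1,r4:Mul2
c8: stall | r0:9,r1:7,r2:9,r3:Mul1,r4:Mul2
c9: CDB Mul2=45; issue MUL r1<-Mul2 | r0:9,r1:Mul2,r2:9,r3:Mul1,r4:45
c10: stall | r0:9,r1:Mul2,r2:9,r3:Mul1,r4:45
c11: stall | r0:9,r1:Mul2,r2:9,r3:Mul1,r4:45
c12: stall | r0:9,r1:Mul2,r2:9,r3:Mul1,r4:45
c13: stall | r0:9,r1:Mul2,r2:9,r3:Mul1,r4:45
c14: CDB Mul1=225; issue MUL r0<-Mul1 | r0:Mul1,r1:Mul2,r2:9,r3:225,r4:45
c15: CDB Mul2=63; issue SUB r2<-Add1 | r0:Mul1,r1:63,r2:Add1,r3:225,r4:45
c16: issue SUB r3<-Add2 | r0:Mul1,r1:63,r2:Add1,r3:Add2,r4:45
c17: CDB Add1=-180 | r0:Mul1,r1:63,r2:-180,r3:Add2,r4:45
c18: - | r0:Mul1,r1:63,r2:-180,r3:Add2,r4:45
c19: CDB Add2=-243 | r0:Mul1,r1:63,r2:-180,r3:-243,r4:45

STATUS = VALUE -243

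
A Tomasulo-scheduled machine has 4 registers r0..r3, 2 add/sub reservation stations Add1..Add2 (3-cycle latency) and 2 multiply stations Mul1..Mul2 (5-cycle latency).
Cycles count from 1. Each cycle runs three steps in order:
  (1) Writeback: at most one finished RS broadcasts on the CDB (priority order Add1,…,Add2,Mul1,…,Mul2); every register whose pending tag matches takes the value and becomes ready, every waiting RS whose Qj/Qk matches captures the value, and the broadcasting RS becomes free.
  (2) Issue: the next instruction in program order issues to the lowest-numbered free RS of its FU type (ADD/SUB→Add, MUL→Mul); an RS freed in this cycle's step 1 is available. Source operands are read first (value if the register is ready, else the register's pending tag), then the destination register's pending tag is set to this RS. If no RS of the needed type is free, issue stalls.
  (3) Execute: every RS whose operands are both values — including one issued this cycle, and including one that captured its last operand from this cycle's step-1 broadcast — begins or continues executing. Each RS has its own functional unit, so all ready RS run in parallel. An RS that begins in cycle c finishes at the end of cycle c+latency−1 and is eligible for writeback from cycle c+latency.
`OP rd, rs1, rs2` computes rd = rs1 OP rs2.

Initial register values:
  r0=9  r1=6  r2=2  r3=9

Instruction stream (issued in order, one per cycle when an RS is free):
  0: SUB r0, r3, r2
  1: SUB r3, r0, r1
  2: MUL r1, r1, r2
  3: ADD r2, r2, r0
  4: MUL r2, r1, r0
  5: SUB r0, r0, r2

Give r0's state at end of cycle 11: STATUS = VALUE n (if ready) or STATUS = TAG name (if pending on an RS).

STATUS = TAG Add1

c1: issue SUB r0<-Add1 | r0:Add1,r1:6,r2:2,r3:9
c2: issue SUB r3<-Add2 | r0:Add1,r1:6,r2:2,r3:Add2
c3: issue MUL r1<-Mul1 | r0:Add1,r1:Mul1,r2:2,r3:Add2
c4: CDB Add1=7; issue ADD r2<-Add1 | r0:7,r1:Mul1,r2:Add1,r3:Add2
c5: issue MUL r2<-Mul2 | r0:7,r1:Mul1,r2:Mul2,r3:Add2
c6: stall | r0:7,r1:Mul1,r2:Mul2,r3:Add2
c7: CDB Add1=9; issue SUB r0<-Add1 | r0:Add1,r1:Mul1,r2:Mul2,r3:Add2
c8: CDB Add2=1 | r0:Add1,r1:Mul1,r2:Mul2,r3:1
c9: CDB Mul1=12 | r0:Add1,r1:12,r2:Mul2,r3:1
c10: - | r0:Add1,r1:12,r2:Mul2,r3:1
c11: - | r0:Add1,r1:12,r2:Mul2,r3:1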